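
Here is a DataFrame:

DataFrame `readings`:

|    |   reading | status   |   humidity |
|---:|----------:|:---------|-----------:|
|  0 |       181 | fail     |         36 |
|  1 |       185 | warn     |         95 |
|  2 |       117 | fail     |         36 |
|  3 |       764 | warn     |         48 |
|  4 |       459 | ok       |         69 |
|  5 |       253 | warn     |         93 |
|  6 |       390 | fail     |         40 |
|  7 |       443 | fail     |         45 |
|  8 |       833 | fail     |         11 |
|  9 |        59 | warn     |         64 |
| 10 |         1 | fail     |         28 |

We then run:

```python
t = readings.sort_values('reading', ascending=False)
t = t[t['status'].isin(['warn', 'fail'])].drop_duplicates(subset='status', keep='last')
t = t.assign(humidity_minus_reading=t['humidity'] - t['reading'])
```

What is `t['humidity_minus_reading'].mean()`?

16.0

sort by reading descending:
    reading status  humidity
8       833   fail        11
3       764   warn        48
4       459     ok        69
7       443   fail        45
6       390   fail        40
5       253   warn        93
1       185   warn        95
0       181   fail        36
2       117   fail        36
9        59   warn        64
10        1   fail        28
filter rows where status in ['warn', 'fail']:
    reading status  humidity
8       833   fail        11
3       764   warn        48
7       443   fail        45
6       390   fail        40
5       253   warn        93
1       185   warn        95
0       181   fail        36
2       117   fail        36
9        59   warn        64
10        1   fail        28
drop duplicate status (keep=last):
    reading status  humidity
9        59   warn        64
10        1   fail        28
add column humidity_minus_reading = t['humidity'] - t['reading']:
    reading status  humidity  humidity_minus_reading
9        59   warn        64                       5
10        1   fail        28                      27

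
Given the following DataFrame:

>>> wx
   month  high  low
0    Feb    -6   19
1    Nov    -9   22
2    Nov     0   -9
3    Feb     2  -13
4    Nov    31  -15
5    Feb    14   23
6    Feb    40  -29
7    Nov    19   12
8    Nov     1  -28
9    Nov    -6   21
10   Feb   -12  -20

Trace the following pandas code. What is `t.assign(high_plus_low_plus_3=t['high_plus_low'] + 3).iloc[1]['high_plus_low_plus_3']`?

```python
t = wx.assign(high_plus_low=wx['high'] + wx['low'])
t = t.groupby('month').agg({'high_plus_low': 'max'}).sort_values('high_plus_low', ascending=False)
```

34

add column high_plus_low = wx['high'] + wx['low']:
   month  high  low  high_plus_low
0    Feb    -6   19             13
1    Nov    -9   22             13
2    Nov     0   -9             -9
3    Feb     2  -13            -11
4    Nov    31  -15             16
5    Feb    14   23             37
6    Feb    40  -29             11
7    Nov    19   12             31
8    Nov     1  -28            -27
9    Nov    -6   21             15
10   Feb   -12  -20            -32
group by month, max of high_plus_low:
       high_plus_low
month               
Feb               37
Nov               31
sort by high_plus_low descending:
       high_plus_low
month               
Feb               37
Nov               31
add column high_plus_low_plus_3 = t['high_plus_low'] + 3:
       high_plus_low  high_plus_low_plus_3
month                                     
Feb               37                    40
Nov               31                    34
Hence 34.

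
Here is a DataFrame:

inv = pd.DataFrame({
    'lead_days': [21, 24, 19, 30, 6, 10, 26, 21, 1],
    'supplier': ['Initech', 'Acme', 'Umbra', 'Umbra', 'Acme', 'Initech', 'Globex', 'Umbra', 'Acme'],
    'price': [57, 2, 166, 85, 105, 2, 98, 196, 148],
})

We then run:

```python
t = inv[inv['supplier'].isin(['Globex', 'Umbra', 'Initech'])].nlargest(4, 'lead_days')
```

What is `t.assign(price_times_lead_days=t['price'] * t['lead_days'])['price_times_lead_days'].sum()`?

10411

filter rows where supplier in ['Globex', 'Umbra', 'Initech']:
   lead_days supplier  price
0         21  Initech     57
2         19    Umbra    166
3         30    Umbra     85
5         10  Initech      2
6         26   Globex     98
7         21    Umbra    196
take 4 rows with largest lead_days:
   lead_days supplier  price
3         30    Umbra     85
6         26   Globex     98
0         21  Initech     57
7         21    Umbra    196
add column price_times_lead_days = t['price'] * t['lead_days']:
   lead_days supplier  price  price_times_lead_days
3         30    Umbra     85                   2550
6         26   Globex     98                   2548
0         21  Initech     57                   1197
7         21    Umbra    196                   4116
Reading off the sum of column 'price_times_lead_days', we get 10411.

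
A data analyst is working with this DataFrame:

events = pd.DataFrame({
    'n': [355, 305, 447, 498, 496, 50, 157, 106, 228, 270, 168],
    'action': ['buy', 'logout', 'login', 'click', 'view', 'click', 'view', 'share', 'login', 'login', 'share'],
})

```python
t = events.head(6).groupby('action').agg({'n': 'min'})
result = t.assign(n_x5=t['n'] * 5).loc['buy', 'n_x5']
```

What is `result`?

1775

take first 6 rows:
     n  action
0  355     buy
1  305  logout
2  447   login
3  498   click
4  496    view
5   50   click
group by action, min of n:
          n
action     
buy     355
click    50
login   447
logout  305
view    496
add column n_x5 = t['n'] * 5:
          n  n_x5
action           
buy     355  1775
click    50   250
login   447  2235
logout  305  1525
view    496  2480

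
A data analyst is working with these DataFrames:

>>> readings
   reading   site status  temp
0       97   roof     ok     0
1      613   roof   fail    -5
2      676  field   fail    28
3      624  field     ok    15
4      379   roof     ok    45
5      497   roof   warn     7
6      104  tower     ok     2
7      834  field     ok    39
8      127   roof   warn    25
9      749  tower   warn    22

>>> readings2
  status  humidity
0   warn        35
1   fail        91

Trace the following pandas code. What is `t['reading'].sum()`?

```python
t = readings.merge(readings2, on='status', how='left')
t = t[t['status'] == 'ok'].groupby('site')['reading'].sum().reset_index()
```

merge on 'status' (how='left') → 10 rows:
   reading   site status  temp  humidity
0       97   roof     ok     0       NaN
1      613   roof   fail    -5      91.0
2      676  field   fail    28      91.0
3      624  field     ok    15       NaN
4      379   roof     ok    45       NaN
5      497   roof   warn     7      35.0
6      104  tower     ok     2       NaN
7      834  field     ok    39       NaN
8      127   roof   warn    25      35.0
9      749  tower   warn    22      35.0
filter rows where status == 'ok':
   reading   site status  temp  humidity
0       97   roof     ok     0       NaN
3      624  field     ok    15       NaN
4      379   roof     ok    45       NaN
6      104  tower     ok     2       NaN
7      834  field     ok    39       NaN
group by site, sum of reading:
site
field    1458
roof      476
tower     104
Name: reading, dtype: int64
reset_index():
    site  reading
0  field     1458
1   roof      476
2  tower      104
Taking the sum of column 'reading' gives 2038.

2038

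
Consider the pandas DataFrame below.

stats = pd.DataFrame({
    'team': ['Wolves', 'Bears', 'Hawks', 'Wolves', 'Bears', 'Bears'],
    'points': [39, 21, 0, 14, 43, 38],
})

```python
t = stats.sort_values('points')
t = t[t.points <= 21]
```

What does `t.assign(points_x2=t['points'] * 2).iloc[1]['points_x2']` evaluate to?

28

sort by points:
     team  points
2   Hawks       0
3  Wolves      14
1   Bears      21
5   Bears      38
0  Wolves      39
4   Bears      43
filter rows where points <= 21:
     team  points
2   Hawks       0
3  Wolves      14
1   Bears      21
add column points_x2 = t['points'] * 2:
     team  points  points_x2
2   Hawks       0          0
3  Wolves      14         28
1   Bears      21         42
Taking the value at position 1, column 'points_x2' gives 28.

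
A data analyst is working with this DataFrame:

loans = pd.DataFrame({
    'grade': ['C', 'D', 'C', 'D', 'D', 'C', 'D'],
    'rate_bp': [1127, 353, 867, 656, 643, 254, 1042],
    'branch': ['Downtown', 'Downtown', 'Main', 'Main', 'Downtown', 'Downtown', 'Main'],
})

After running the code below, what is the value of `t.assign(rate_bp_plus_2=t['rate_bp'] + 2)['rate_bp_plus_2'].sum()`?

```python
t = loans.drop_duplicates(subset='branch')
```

drop duplicate branch (keep=first):
  grade  rate_bp    branch
0     C     1127  Downtown
2     C      867      Main
add column rate_bp_plus_2 = t['rate_bp'] + 2:
  grade  rate_bp    branch  rate_bp_plus_2
0     C     1127  Downtown            1129
2     C      867      Main             869

1998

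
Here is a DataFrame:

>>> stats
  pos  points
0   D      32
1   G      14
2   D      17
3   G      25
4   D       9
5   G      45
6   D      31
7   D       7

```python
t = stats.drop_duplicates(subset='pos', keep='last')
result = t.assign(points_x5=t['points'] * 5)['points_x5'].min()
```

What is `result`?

35

drop duplicate pos (keep=last):
  pos  points
5   G      45
7   D       7
add column points_x5 = t['points'] * 5:
  pos  points  points_x5
5   G      45        225
7   D       7         35
Reading off the min of column 'points_x5', we get 35.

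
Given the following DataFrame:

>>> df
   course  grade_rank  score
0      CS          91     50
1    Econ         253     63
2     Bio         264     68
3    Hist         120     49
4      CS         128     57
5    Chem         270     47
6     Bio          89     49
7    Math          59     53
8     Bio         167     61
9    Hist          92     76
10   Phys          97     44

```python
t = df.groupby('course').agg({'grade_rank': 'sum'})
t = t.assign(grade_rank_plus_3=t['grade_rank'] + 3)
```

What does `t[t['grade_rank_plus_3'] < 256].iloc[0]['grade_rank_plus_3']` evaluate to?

group by course, sum of grade_rank:
        grade_rank
course            
Bio            520
CS             219
Chem           270
Econ           253
Hist           212
Math            59
Phys            97
add column grade_rank_plus_3 = t['grade_rank'] + 3:
        grade_rank  grade_rank_plus_3
course                               
Bio            520                523
CS             219                222
Chem           270                273
Econ           253                256
Hist           212                215
Math            59                 62
Phys            97                100
filter rows where grade_rank_plus_3 < 256:
        grade_rank  grade_rank_plus_3
course                               
CS             219                222
Hist           212                215
Math            59                 62
Phys            97                100
Finally, value at position 0, column 'grade_rank_plus_3' = 222.

222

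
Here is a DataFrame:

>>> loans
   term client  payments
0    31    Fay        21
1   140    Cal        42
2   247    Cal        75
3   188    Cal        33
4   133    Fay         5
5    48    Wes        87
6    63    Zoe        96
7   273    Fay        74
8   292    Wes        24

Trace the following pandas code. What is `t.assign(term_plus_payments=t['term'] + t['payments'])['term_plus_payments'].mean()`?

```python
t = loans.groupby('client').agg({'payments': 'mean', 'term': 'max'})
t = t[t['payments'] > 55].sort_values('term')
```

group by client: mean(payments), max(term):
         payments  term
client                 
Cal     50.000000   247
Fay     33.333333   273
Wes     55.500000   292
Zoe     96.000000    63
filter rows where payments > 55:
        payments  term
client                
Wes         55.5   292
Zoe         96.0    63
sort by term:
        payments  term
client                
Zoe         96.0    63
Wes         55.5   292
add column term_plus_payments = t['term'] + t['payments']:
        payments  term  term_plus_payments
client                                    
Zoe         96.0    63               159.0
Wes         55.5   292               347.5
Reading off the mean of column 'term_plus_payments', we get 253.25.

253.25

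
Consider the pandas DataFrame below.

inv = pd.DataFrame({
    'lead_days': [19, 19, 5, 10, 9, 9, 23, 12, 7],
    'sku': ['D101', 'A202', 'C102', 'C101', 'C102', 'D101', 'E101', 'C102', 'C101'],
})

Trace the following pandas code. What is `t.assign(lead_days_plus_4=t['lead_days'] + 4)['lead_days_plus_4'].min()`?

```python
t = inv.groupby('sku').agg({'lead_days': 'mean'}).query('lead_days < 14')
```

group by sku, mean of lead_days:
      lead_days
sku            
A202  19.000000
C101   8.500000
C102   8.666667
D101  14.000000
E101  23.000000
filter rows where lead_days < 14:
      lead_days
sku            
C101   8.500000
C102   8.666667
add column lead_days_plus_4 = t['lead_days'] + 4:
      lead_days  lead_days_plus_4
sku                              
C101   8.500000         12.500000
C102   8.666667         12.666667
Finally, min of column 'lead_days_plus_4' = 12.5.

12.5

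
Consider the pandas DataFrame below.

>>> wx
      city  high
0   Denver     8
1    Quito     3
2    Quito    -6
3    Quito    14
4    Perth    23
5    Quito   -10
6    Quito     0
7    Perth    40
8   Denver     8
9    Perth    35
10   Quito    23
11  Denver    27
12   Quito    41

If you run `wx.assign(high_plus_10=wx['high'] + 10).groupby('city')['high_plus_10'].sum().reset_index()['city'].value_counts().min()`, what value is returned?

1

add column high_plus_10 = wx['high'] + 10:
      city  high  high_plus_10
0   Denver     8            18
1    Quito     3            13
2    Quito    -6             4
3    Quito    14            24
4    Perth    23            33
5    Quito   -10             0
6    Quito     0            10
7    Perth    40            50
8   Denver     8            18
9    Perth    35            45
10   Quito    23            33
11  Denver    27            37
12   Quito    41            51
group by city, sum of high_plus_10:
city
Denver     73
Perth     128
Quito     135
Name: high_plus_10, dtype: int64
reset_index():
     city  high_plus_10
0  Denver            73
1   Perth           128
2   Quito           135
value_counts of city:
city
Denver    1
Perth     1
Quito     1
Name: count, dtype: int64
Then the min of the resulting series: 1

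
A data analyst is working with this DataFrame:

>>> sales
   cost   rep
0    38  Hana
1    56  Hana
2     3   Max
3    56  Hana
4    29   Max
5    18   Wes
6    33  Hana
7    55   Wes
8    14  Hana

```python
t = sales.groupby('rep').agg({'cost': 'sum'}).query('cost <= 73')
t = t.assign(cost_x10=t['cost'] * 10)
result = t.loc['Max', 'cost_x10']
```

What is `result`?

group by rep, sum of cost:
      cost
rep       
Hana   197
Max     32
Wes     73
filter rows where cost <= 73:
     cost
rep      
Max    32
Wes    73
add column cost_x10 = t['cost'] * 10:
     cost  cost_x10
rep                
Max    32       320
Wes    73       730
Finally, value at row 'Max', column 'cost_x10' = 320.

320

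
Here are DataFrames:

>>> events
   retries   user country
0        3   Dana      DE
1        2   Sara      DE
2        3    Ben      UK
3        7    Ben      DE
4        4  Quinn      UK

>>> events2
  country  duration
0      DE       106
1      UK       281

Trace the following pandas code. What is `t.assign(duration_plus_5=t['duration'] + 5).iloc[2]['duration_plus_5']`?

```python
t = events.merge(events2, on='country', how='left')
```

286

merge on 'country' (how='left') → 5 rows:
   retries   user country  duration
0        3   Dana      DE       106
1        2   Sara      DE       106
2        3    Ben      UK       281
3        7    Ben      DE       106
4        4  Quinn      UK       281
add column duration_plus_5 = t['duration'] + 5:
   retries   user country  duration  duration_plus_5
0        3   Dana      DE       106              111
1        2   Sara      DE       106              111
2        3    Ben      UK       281              286
3        7    Ben      DE       106              111
4        4  Quinn      UK       281              286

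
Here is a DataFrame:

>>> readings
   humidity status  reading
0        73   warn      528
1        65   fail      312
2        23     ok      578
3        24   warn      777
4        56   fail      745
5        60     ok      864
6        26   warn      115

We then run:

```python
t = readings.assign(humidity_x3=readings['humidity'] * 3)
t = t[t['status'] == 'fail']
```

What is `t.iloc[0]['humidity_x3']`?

195

add column humidity_x3 = readings['humidity'] * 3:
   humidity status  reading  humidity_x3
0        73   warn      528          219
1        65   fail      312          195
2        23     ok      578           69
3        24   warn      777           72
4        56   fail      745          168
5        60     ok      864          180
6        26   warn      115           78
filter rows where status == 'fail':
   humidity status  reading  humidity_x3
1        65   fail      312          195
4        56   fail      745          168
Taking the value at position 0, column 'humidity_x3' gives 195.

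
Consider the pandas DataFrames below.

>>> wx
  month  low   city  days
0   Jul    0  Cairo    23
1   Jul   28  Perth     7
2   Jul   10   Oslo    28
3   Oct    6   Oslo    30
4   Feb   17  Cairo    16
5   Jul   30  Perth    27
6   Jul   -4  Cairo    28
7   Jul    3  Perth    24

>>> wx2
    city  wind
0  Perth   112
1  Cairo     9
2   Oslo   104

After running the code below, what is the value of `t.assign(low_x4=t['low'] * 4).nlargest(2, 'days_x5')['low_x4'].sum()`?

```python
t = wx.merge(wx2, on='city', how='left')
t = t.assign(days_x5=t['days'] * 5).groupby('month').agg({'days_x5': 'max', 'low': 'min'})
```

merge on 'city' (how='left') → 8 rows:
  month  low   city  days  wind
0   Jul    0  Cairo    23     9
1   Jul   28  Perth     7   112
2   Jul   10   Oslo    28   104
3   Oct    6   Oslo    30   104
4   Feb   17  Cairo    16     9
5   Jul   30  Perth    27   112
6   Jul   -4  Cairo    28     9
7   Jul    3  Perth    24   112
add column days_x5 = t['days'] * 5:
  month  low   city  days  wind  days_x5
0   Jul    0  Cairo    23     9      115
1   Jul   28  Perth     7   112       35
2   Jul   10   Oslo    28   104      140
3   Oct    6   Oslo    30   104      150
4   Feb   17  Cairo    16     9       80
5   Jul   30  Perth    27   112      135
6   Jul   -4  Cairo    28     9      140
7   Jul    3  Perth    24   112      120
group by month: max(days_x5), min(low):
       days_x5  low
month              
Feb         80   17
Jul        140   -4
Oct        150    6
add column low_x4 = t['low'] * 4:
       days_x5  low  low_x4
month                      
Feb         80   17      68
Jul        140   -4     -16
Oct        150    6      24
take 2 rows with largest days_x5:
       days_x5  low  low_x4
month                      
Oct        150    6      24
Jul        140   -4     -16

8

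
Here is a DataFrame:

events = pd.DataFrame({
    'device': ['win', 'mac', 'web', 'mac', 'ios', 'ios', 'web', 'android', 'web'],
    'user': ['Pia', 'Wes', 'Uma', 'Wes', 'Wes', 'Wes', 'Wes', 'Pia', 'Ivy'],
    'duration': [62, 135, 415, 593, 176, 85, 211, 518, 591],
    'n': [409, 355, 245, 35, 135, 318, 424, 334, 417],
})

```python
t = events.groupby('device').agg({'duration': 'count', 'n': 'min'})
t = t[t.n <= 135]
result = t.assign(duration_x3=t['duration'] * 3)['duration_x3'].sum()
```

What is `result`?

group by device: count(duration), min(n):
         duration    n
device                
android         1  334
ios             2  135
mac             2   35
web             3  245
win             1  409
filter rows where n <= 135:
        duration    n
device               
ios            2  135
mac            2   35
add column duration_x3 = t['duration'] * 3:
        duration    n  duration_x3
device                            
ios            2  135            6
mac            2   35            6
Reading off the sum of column 'duration_x3', we get 12.

12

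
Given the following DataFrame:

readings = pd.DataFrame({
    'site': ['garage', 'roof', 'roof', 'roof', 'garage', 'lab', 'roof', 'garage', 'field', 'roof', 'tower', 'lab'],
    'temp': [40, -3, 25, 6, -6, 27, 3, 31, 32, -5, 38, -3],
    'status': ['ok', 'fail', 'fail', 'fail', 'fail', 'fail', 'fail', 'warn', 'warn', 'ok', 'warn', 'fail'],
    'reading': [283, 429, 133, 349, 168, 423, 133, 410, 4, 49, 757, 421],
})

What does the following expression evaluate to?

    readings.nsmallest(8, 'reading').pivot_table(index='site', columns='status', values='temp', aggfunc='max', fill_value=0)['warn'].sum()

63

take 8 rows with smallest reading:
     site  temp status  reading
8   field    32   warn        4
9    roof    -5     ok       49
2    roof    25   fail      133
6    roof     3   fail      133
4  garage    -6   fail      168
0  garage    40     ok      283
3    roof     6   fail      349
7  garage    31   warn      410
pivot: rows=site, cols=status, max(temp):
status  fail  ok  warn
site                  
field      0   0    32
garage    -6  40    31
roof      25  -5     0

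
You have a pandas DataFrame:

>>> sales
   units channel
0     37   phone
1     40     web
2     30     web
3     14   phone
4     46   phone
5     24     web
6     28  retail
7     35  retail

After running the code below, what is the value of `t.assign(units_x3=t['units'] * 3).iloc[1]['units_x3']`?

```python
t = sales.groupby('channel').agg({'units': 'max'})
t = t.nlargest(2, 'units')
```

group by channel, max of units:
         units
channel       
phone       46
retail      35
web         40
take 2 rows with largest units:
         units
channel       
phone       46
web         40
add column units_x3 = t['units'] * 3:
         units  units_x3
channel                 
phone       46       138
web         40       120

120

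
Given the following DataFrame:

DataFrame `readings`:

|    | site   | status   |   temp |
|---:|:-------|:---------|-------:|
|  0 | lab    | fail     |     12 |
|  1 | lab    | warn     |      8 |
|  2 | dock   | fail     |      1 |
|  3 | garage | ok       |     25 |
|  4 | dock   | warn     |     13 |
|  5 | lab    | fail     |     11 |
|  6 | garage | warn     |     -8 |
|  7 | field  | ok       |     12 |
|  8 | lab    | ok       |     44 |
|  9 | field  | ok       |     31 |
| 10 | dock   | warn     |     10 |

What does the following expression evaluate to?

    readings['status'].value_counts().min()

value_counts of status:
status
warn    4
ok      4
fail    3
Name: count, dtype: int64
Hence 3.

3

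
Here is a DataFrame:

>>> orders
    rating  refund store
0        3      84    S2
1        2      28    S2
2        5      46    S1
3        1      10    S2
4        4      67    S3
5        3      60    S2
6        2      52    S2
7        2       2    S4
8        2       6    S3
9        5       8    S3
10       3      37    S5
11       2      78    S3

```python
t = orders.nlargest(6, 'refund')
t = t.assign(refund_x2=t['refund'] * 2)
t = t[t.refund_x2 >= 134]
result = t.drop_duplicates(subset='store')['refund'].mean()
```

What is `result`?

take 6 rows with largest refund:
    rating  refund store
0        3      84    S2
11       2      78    S3
4        4      67    S3
5        3      60    S2
6        2      52    S2
2        5      46    S1
add column refund_x2 = t['refund'] * 2:
    rating  refund store  refund_x2
0        3      84    S2        168
11       2      78    S3        156
4        4      67    S3        134
5        3      60    S2        120
6        2      52    S2        104
2        5      46    S1         92
filter rows where refund_x2 >= 134:
    rating  refund store  refund_x2
0        3      84    S2        168
11       2      78    S3        156
4        4      67    S3        134
drop duplicate store (keep=first):
    rating  refund store  refund_x2
0        3      84    S2        168
11       2      78    S3        156
The mean of column 'refund' is 81.0.

81.0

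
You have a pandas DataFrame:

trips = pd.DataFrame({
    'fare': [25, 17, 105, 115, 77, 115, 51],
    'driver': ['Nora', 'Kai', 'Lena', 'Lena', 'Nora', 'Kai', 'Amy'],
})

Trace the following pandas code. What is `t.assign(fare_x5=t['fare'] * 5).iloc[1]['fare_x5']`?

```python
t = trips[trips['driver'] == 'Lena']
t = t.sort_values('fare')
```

575

filter rows where driver == 'Lena':
   fare driver
2   105   Lena
3   115   Lena
sort by fare:
   fare driver
2   105   Lena
3   115   Lena
add column fare_x5 = t['fare'] * 5:
   fare driver  fare_x5
2   105   Lena      525
3   115   Lena      575
Finally, value at position 1, column 'fare_x5' = 575.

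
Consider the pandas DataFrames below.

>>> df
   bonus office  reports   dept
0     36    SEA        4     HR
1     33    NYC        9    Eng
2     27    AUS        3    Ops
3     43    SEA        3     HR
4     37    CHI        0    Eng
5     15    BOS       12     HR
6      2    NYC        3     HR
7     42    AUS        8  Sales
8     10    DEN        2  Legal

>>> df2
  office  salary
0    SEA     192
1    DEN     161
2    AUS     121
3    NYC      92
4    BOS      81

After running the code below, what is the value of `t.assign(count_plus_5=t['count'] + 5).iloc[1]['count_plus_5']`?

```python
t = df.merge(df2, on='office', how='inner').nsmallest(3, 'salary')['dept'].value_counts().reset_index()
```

6

merge on 'office' (how='inner') → 8 rows:
   bonus office  reports   dept  salary
0     36    SEA        4     HR     192
1     33    NYC        9    Eng      92
2     27    AUS        3    Ops     121
3     43    SEA        3     HR     192
4     15    BOS       12     HR      81
5      2    NYC        3     HR      92
6     42    AUS        8  Sales     121
7     10    DEN        2  Legal     161
take 3 rows with smallest salary:
   bonus office  reports dept  salary
4     15    BOS       12   HR      81
1     33    NYC        9  Eng      92
5      2    NYC        3   HR      92
value_counts of dept:
dept
HR     2
Eng    1
Name: count, dtype: int64
reset_index():
  dept  count
0   HR      2
1  Eng      1
add column count_plus_5 = t['count'] + 5:
  dept  count  count_plus_5
0   HR      2             7
1  Eng      1             6
Hence 6.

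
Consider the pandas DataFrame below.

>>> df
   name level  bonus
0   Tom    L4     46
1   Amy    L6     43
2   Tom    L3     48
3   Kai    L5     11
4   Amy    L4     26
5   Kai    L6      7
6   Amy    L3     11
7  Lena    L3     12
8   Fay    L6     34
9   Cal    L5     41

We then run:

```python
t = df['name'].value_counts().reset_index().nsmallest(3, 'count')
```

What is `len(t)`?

3

value_counts of name:
name
Amy     3
Tom     2
Kai     2
Lena    1
Fay     1
Cal     1
Name: count, dtype: int64
reset_index():
   name  count
0   Amy      3
1   Tom      2
2   Kai      2
3  Lena      1
4   Fay      1
5   Cal      1
take 3 rows with smallest count:
   name  count
3  Lena      1
4   Fay      1
5   Cal      1
Finally, number of rows = 3.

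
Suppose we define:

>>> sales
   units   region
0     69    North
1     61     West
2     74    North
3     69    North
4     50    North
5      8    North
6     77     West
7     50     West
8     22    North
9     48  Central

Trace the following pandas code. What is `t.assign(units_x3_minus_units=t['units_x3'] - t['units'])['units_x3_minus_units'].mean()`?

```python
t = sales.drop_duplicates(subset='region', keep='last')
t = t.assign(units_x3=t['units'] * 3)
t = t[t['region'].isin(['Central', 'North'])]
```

70.0

drop duplicate region (keep=last):
   units   region
7     50     West
8     22    North
9     48  Central
add column units_x3 = t['units'] * 3:
   units   region  units_x3
7     50     West       150
8     22    North        66
9     48  Central       144
filter rows where region in ['Central', 'North']:
   units   region  units_x3
8     22    North        66
9     48  Central       144
add column units_x3_minus_units = t['units_x3'] - t['units']:
   units   region  units_x3  units_x3_minus_units
8     22    North        66                    44
9     48  Central       144                    96
mean of column 'units_x3_minus_units' → 70.0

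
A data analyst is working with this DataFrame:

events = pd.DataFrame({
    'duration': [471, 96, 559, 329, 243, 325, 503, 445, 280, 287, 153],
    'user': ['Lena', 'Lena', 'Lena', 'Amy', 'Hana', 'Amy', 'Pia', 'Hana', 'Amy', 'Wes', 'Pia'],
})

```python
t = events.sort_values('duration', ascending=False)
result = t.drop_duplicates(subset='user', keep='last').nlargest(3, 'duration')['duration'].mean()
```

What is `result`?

sort by duration descending:
    duration  user
2        559  Lena
6        503   Pia
0        471  Lena
7        445  Hana
3        329   Amy
5        325   Amy
9        287   Wes
8        280   Amy
4        243  Hana
10       153   Pia
1         96  Lena
drop duplicate user (keep=last):
    duration  user
9        287   Wes
8        280   Amy
4        243  Hana
10       153   Pia
1         96  Lena
take 3 rows with largest duration:
   duration  user
9       287   Wes
8       280   Amy
4       243  Hana
Hence 270.0.

270.0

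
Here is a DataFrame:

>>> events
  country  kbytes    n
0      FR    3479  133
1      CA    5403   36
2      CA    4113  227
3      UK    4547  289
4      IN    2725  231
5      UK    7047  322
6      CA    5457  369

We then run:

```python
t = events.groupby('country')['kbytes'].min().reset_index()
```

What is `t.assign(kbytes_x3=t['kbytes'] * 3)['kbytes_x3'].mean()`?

group by country, min of kbytes:
country
CA    4113
FR    3479
IN    2725
UK    4547
Name: kbytes, dtype: int64
reset_index():
  country  kbytes
0      CA    4113
1      FR    3479
2      IN    2725
3      UK    4547
add column kbytes_x3 = t['kbytes'] * 3:
  country  kbytes  kbytes_x3
0      CA    4113      12339
1      FR    3479      10437
2      IN    2725       8175
3      UK    4547      13641

11148.0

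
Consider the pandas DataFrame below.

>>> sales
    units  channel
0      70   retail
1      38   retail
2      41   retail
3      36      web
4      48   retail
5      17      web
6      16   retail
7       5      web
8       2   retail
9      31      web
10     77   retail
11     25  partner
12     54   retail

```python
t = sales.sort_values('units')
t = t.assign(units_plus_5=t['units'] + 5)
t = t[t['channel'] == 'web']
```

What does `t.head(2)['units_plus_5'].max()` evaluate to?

sort by units:
    units  channel
8       2   retail
7       5      web
6      16   retail
5      17      web
11     25  partner
9      31      web
3      36      web
1      38   retail
2      41   retail
4      48   retail
12     54   retail
0      70   retail
10     77   retail
add column units_plus_5 = t['units'] + 5:
    units  channel  units_plus_5
8       2   retail             7
7       5      web            10
6      16   retail            21
5      17      web            22
11     25  partner            30
9      31      web            36
3      36      web            41
1      38   retail            43
2      41   retail            46
4      48   retail            53
12     54   retail            59
0      70   retail            75
10     77   retail            82
filter rows where channel == 'web':
   units channel  units_plus_5
7      5     web            10
5     17     web            22
9     31     web            36
3     36     web            41
take first 2 rows:
   units channel  units_plus_5
7      5     web            10
5     17     web            22
max of column 'units_plus_5' → 22

22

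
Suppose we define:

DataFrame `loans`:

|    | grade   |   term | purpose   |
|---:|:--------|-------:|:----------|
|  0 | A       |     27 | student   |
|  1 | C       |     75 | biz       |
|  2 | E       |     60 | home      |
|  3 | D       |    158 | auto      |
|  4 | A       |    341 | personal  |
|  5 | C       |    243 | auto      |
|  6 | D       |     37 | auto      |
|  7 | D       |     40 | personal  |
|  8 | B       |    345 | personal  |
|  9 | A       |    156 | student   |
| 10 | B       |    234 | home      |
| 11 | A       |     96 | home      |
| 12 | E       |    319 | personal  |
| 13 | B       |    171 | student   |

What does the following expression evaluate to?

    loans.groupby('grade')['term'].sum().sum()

2302

group by grade, sum of term:
grade
A    620
B    750
C    318
D    235
E    379
Name: term, dtype: int64
Hence 2302.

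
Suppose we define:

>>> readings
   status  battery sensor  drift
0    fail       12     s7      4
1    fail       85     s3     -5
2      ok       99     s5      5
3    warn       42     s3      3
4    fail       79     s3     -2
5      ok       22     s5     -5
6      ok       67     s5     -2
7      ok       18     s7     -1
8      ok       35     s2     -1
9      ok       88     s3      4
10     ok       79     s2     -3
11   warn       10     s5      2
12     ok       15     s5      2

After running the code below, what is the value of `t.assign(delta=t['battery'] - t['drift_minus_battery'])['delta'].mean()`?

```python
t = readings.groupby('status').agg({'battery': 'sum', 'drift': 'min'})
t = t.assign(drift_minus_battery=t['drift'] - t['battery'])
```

group by status: sum(battery), min(drift):
        battery  drift
status                
fail        176     -5
ok          423     -5
warn         52      2
add column drift_minus_battery = t['drift'] - t['battery']:
        battery  drift  drift_minus_battery
status                                     
fail        176     -5                 -181
ok          423     -5                 -428
warn         52      2                  -50
add column delta = t['battery'] - t['drift_minus_battery']:
        battery  drift  drift_minus_battery  delta
status                                            
fail        176     -5                 -181    357
ok          423     -5                 -428    851
warn         52      2                  -50    102

436.666666667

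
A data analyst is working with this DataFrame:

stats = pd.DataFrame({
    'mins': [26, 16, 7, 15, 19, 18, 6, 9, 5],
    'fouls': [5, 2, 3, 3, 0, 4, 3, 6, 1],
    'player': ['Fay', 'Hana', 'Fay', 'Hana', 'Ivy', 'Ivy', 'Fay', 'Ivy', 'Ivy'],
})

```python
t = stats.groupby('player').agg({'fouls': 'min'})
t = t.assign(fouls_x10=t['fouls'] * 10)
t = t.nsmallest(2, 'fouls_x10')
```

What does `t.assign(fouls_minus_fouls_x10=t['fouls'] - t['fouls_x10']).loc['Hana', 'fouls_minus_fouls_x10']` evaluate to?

-18

group by player, min of fouls:
        fouls
player       
Fay         3
Hana        2
Ivy         0
add column fouls_x10 = t['fouls'] * 10:
        fouls  fouls_x10
player                  
Fay         3         30
Hana        2         20
Ivy         0          0
take 2 rows with smallest fouls_x10:
        fouls  fouls_x10
player                  
Ivy         0          0
Hana        2         20
add column fouls_minus_fouls_x10 = t['fouls'] - t['fouls_x10']:
        fouls  fouls_x10  fouls_minus_fouls_x10
player                                         
Ivy         0          0                      0
Hana        2         20                    -18
Finally, value at row 'Hana', column 'fouls_minus_fouls_x10' = -18.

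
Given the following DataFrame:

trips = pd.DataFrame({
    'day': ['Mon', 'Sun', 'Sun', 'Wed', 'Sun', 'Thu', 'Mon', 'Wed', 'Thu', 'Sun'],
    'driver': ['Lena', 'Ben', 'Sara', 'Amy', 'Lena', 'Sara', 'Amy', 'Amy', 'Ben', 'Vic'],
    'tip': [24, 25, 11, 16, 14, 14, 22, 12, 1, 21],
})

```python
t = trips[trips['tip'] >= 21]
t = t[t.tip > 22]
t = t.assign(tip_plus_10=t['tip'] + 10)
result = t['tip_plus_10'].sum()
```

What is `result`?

69

filter rows where tip >= 21:
   day driver  tip
0  Mon   Lena   24
1  Sun    Ben   25
6  Mon    Amy   22
9  Sun    Vic   21
filter rows where tip > 22:
   day driver  tip
0  Mon   Lena   24
1  Sun    Ben   25
add column tip_plus_10 = t['tip'] + 10:
   day driver  tip  tip_plus_10
0  Mon   Lena   24           34
1  Sun    Ben   25           35
Taking the sum of column 'tip_plus_10' gives 69.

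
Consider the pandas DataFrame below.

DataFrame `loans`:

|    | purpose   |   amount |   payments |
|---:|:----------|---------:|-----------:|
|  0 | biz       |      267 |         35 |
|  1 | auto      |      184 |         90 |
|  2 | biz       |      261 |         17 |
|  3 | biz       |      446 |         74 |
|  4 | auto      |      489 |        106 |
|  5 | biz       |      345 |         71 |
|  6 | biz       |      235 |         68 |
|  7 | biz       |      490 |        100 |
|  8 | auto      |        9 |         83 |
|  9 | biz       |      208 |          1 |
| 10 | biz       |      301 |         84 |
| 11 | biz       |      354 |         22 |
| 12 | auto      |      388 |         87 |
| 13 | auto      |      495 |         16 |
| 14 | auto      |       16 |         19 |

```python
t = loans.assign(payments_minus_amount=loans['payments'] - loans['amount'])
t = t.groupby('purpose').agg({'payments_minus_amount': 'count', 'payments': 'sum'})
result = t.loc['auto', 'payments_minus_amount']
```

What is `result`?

6

add column payments_minus_amount = loans['payments'] - loans['amount']:
   purpose  amount  payments  payments_minus_amount
0      biz     267        35                   -232
1     auto     184        90                    -94
2      biz     261        17                   -244
3      biz     446        74                   -372
4     auto     489       106                   -383
5      biz     345        71                   -274
6      biz     235        68                   -167
7      biz     490       100                   -390
8     auto       9        83                     74
9      biz     208         1                   -207
10     biz     301        84                   -217
11     biz     354        22                   -332
12    auto     388        87                   -301
13    auto     495        16                   -479
14    auto      16        19                      3
group by purpose: count(payments_minus_amount), sum(payments):
         payments_minus_amount  payments
purpose                                 
auto                         6       401
biz                          9       472
value at row 'auto', column 'payments_minus_amount' → 6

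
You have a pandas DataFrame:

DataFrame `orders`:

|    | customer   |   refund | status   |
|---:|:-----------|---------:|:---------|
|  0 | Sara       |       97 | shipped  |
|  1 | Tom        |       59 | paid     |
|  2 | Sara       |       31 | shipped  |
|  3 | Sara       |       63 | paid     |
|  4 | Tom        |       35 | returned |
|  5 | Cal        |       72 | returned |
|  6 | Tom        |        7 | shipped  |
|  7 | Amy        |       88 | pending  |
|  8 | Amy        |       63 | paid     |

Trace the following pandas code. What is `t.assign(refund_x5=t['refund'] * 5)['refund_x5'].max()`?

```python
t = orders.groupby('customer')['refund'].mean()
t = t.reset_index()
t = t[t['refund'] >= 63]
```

group by customer, mean of refund:
customer
Amy     75.500000
Cal     72.000000
Sara    63.666667
Tom     33.666667
Name: refund, dtype: float64
reset_index():
  customer     refund
0      Amy  75.500000
1      Cal  72.000000
2     Sara  63.666667
3      Tom  33.666667
filter rows where refund >= 63:
  customer     refund
0      Amy  75.500000
1      Cal  72.000000
2     Sara  63.666667
add column refund_x5 = t['refund'] * 5:
  customer     refund   refund_x5
0      Amy  75.500000  377.500000
1      Cal  72.000000  360.000000
2     Sara  63.666667  318.333333
Then the max of column 'refund_x5': 377.5

377.5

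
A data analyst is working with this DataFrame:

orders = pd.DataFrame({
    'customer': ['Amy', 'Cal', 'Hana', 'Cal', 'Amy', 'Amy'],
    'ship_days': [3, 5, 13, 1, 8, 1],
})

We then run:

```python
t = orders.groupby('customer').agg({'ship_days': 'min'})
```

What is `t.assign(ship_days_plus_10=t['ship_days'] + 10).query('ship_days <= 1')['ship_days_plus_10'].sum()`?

group by customer, min of ship_days:
          ship_days
customer           
Amy               1
Cal               1
Hana             13
add column ship_days_plus_10 = t['ship_days'] + 10:
          ship_days  ship_days_plus_10
customer                              
Amy               1                 11
Cal               1                 11
Hana             13                 23
filter rows where ship_days <= 1:
          ship_days  ship_days_plus_10
customer                              
Amy               1                 11
Cal               1                 11
sum of column 'ship_days_plus_10' → 22

22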